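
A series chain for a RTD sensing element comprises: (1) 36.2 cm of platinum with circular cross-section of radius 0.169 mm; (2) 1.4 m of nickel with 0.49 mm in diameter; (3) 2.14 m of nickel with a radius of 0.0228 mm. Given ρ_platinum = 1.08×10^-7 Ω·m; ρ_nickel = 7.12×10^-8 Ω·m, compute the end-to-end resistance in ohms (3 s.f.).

94.3 Ω

Seg 1: A = πr² = π(1.6900e-04 m)² = 8.973e-08 m²
R_1 = (1.08×10^-7)(0.362)/(8.973e-08) = 0.4357 Ω
Seg 2: A = π(d/2)² = π(2.4500e-04 m)² = 1.886e-07 m²
R_2 = (7.12×10^-8)(1.4)/(1.886e-07) = 0.5286 Ω
Seg 3: A = πr² = π(2.2800e-05 m)² = 1.633e-09 m²
R_3 = (7.12×10^-8)(2.14)/(1.633e-09) = 93.3 Ω
R_total = R_1 + R_2 + R_3 = 94.3 Ω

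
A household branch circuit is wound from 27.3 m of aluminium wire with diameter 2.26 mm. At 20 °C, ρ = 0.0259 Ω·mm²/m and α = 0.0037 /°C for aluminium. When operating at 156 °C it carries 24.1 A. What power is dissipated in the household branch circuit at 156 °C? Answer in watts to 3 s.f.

ρ = 0.0259 Ω·mm²/m = 2.59×10^-8 Ω·m
A = π(d/2)² = π(1.1300e-03 m)² = 4.011e-06 m²
R₍20₎ = ρL/A = (2.59×10^-8)(27.3)/(4.011e-06) = 0.1763 Ω
R₍156₎ = R₍20₎(1 + αΔT) = 0.1763 × (1 + 0.0037×136) = 0.265 Ω
P = I²R = (24.1)² × 0.265 = 154 W

154 W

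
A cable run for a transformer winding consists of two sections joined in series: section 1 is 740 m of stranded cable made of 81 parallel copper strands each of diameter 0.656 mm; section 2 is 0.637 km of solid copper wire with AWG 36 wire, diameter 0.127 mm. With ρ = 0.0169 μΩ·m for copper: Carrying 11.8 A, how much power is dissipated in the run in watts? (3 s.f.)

1.18×10^5 W

ρ = 0.0169 μΩ·m = 1.69×10^-8 Ω·m
Section 1: A_strand = π(3.2800e-04)² = 3.380e-07 m²; R₁ = ρL/(N·A_s) = (1.69×10^-8)(740)/(81×3.380e-07) = 0.4568 Ω
Section 2: A = π(0.127/2 mm)² = π(6.3500e-05 m)² = 1.267e-08 m²
R₂ = (1.69×10^-8)(637)/(1.267e-08) = 849.8 Ω
R = R₁ + R₂ = 850.3 Ω
P = I²R = (11.8)² × 850.3 = 1.18×10^5 W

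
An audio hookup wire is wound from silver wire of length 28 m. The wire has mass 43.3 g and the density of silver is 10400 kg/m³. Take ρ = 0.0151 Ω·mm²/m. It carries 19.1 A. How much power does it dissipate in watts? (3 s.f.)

ρ = 0.0151 Ω·mm²/m = 1.51×10^-8 Ω·m
A = m/(density·L) = 0.0433/(10400×28) = 1.4870e-07 m²
R = ρL/A = (1.51×10^-8)(28)/(1.4870e-07) = 2.843 Ω
P = I²R = (19.1)² × 2.843 = 1040 W

1040 W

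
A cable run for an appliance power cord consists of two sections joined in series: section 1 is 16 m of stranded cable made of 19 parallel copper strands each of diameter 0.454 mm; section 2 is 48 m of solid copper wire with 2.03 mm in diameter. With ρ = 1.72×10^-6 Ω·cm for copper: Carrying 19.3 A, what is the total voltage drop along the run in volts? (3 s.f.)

6.65 V

ρ = 1.72×10^-6 Ω·cm = 1.72×10^-8 Ω·m
Section 1: A_strand = π(2.2700e-04)² = 1.619e-07 m²; R₁ = ρL/(N·A_s) = (1.72×10^-8)(16)/(19×1.619e-07) = 0.08947 Ω
Section 2: A = π(d/2)² = π(1.0150e-03 m)² = 3.237e-06 m²
R₂ = (1.72×10^-8)(48)/(3.237e-06) = 0.2551 Ω
R = R₁ + R₂ = 0.3446 Ω
V = IR = 19.3 × 0.3446 = 6.65 V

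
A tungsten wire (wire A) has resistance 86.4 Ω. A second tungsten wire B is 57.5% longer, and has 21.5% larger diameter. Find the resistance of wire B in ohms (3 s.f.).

92.2 Ω

R ∝ L/d², so R_B/R_A = (1 + 57.5/100) × (1 + 21.5/100)⁻²
= 1.575 × 0.6774 = 1.067
R_B = 1.067 × 86.4 = 92.2 Ω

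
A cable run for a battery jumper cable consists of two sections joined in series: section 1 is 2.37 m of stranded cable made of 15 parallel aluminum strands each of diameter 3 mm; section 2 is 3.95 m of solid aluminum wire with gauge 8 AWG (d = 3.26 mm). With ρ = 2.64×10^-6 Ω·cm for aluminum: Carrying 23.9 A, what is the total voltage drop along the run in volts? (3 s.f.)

0.313 V

ρ = 2.64×10^-6 Ω·cm = 2.64×10^-8 Ω·m
Section 1: A_strand = π(1.5000e-03)² = 7.069e-06 m²; R₁ = ρL/(N·A_s) = (2.64×10^-8)(2.37)/(15×7.069e-06) = 5.901×10^-4 Ω
Section 2: A = π(3.26/2 mm)² = π(1.6300e-03 m)² = 8.347e-06 m²
R₂ = (2.64×10^-8)(3.95)/(8.347e-06) = 0.01249 Ω
R = R₁ + R₂ = 0.01308 Ω
V = IR = 23.9 × 0.01308 = 0.313 V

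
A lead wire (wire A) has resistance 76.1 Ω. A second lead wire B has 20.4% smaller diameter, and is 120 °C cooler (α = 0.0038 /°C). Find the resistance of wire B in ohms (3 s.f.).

65.3 Ω

R ∝ ρL/d² with ρ ∝ (1+αΔT), so R_B/R_A = (1 − 20.4/100)⁻² × (1 − 0.0038×120)
= 1.578 × 0.544 = 0.8586
R_B = 0.8586 × 76.1 = 65.3 Ω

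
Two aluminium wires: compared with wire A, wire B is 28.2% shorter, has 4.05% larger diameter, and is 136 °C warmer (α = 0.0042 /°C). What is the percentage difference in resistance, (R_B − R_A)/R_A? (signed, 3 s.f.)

R ∝ ρL/d² with ρ ∝ (1+αΔT), so R_B/R_A = (1 − 28.2/100) × (1 + 4.05/100)⁻² × (1 + 0.0042×136)
= 0.718 × 0.9237 × 1.571 = 1.042
(R_B − R_A)/R_A = 1.042 − 1 = 4.20%

4.20%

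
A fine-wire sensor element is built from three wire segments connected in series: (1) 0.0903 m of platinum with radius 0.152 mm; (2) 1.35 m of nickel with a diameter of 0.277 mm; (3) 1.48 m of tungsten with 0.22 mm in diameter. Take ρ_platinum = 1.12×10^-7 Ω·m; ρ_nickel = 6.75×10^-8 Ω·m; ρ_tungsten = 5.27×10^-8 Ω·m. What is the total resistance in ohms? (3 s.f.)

Seg 1: A = πr² = π(1.5200e-04 m)² = 7.258e-08 m²
R_1 = (1.12×10^-7)(0.0903)/(7.258e-08) = 0.1393 Ω
Seg 2: A = π(d/2)² = π(1.3850e-04 m)² = 6.026e-08 m²
R_2 = (6.75×10^-8)(1.35)/(6.026e-08) = 1.512 Ω
Seg 3: A = π(d/2)² = π(1.1000e-04 m)² = 3.801e-08 m²
R_3 = (5.27×10^-8)(1.48)/(3.801e-08) = 2.052 Ω
R_total = R_1 + R_2 + R_3 = 3.70 Ω

3.70 Ω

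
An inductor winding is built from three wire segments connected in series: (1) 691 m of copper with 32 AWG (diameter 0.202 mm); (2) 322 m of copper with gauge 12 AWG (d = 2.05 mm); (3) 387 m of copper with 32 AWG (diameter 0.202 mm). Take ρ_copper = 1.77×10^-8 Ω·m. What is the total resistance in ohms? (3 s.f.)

Seg 1: A = π(0.202/2 mm)² = π(1.0100e-04 m)² = 3.205e-08 m²
R_1 = (1.77×10^-8)(691)/(3.205e-08) = 381.6 Ω
Seg 2: A = π(2.05/2 mm)² = π(1.0250e-03 m)² = 3.301e-06 m²
R_2 = (1.77×10^-8)(322)/(3.301e-06) = 1.727 Ω
Seg 3: A = π(0.202/2 mm)² = π(1.0100e-04 m)² = 3.205e-08 m²
R_3 = (1.77×10^-8)(387)/(3.205e-08) = 213.7 Ω
R_total = R_1 + R_2 + R_3 = 597 Ω

597 Ω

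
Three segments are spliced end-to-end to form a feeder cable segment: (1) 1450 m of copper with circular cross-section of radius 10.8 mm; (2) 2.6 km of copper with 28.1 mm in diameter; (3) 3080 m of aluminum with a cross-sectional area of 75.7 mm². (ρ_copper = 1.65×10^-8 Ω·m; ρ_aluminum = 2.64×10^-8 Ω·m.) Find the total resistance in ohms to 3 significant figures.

1.21 Ω

Seg 1: A = πr² = π(1.0800e-02 m)² = 3.664e-04 m²
R_1 = (1.65×10^-8)(1450)/(3.664e-04) = 0.06529 Ω
Seg 2: A = π(d/2)² = π(1.4050e-02 m)² = 6.202e-04 m²
R_2 = (1.65×10^-8)(2600)/(6.202e-04) = 0.06918 Ω
Seg 3: A = 75.7 mm² = 7.570e-05 m²
R_3 = (2.64×10^-8)(3080)/(7.570e-05) = 1.074 Ω
R_total = R_1 + R_2 + R_3 = 1.21 Ω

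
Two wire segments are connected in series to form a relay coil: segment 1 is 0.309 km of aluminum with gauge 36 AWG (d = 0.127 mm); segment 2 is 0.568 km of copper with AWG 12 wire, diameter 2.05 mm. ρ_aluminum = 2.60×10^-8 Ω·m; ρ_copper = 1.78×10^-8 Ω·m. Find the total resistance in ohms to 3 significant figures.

Segment 1: A = π(0.127/2 mm)² = π(6.3500e-05 m)² = 1.267e-08 m²
R₁ = ρL/A = (2.60×10^-8)(309)/(1.267e-08) = 634.2 Ω
Segment 2: A = π(2.05/2 mm)² = π(1.0250e-03 m)² = 3.301e-06 m²
R₂ = (1.78×10^-8)(568)/(3.301e-06) = 3.063 Ω
R = R₁ + R₂ = 637 Ω

637 Ω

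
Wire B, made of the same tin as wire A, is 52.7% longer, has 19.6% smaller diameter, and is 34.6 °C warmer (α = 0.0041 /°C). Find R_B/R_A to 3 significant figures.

2.70

R ∝ ρL/d² with ρ ∝ (1+αΔT), so R_B/R_A = (1 + 52.7/100) × (1 − 19.6/100)⁻² × (1 + 0.0041×34.6)
= 1.527 × 1.547 × 1.142 = 2.70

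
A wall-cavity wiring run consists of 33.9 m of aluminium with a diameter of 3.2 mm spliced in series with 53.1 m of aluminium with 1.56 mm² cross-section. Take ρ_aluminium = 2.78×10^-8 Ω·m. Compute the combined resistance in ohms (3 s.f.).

Segment 1: A = π(d/2)² = π(1.6000e-03 m)² = 8.042e-06 m²
R₁ = ρL/A = (2.78×10^-8)(33.9)/(8.042e-06) = 0.1172 Ω
Segment 2: A = 1.56 mm² = 1.560e-06 m²
R₂ = (2.78×10^-8)(53.1)/(1.560e-06) = 0.9463 Ω
R = R₁ + R₂ = 1.06 Ω

1.06 Ω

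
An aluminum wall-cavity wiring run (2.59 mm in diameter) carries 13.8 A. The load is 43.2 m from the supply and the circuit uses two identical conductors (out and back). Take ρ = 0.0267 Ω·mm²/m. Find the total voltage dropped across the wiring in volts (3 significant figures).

6.04 V

ρ = 0.0267 Ω·mm²/m = 2.67×10^-8 Ω·m
A = π(d/2)² = π(1.2950e-03 m)² = 5.269e-06 m²
Total conductor length (both ways) L = 2 × 43.2 = 86.4 m
R = ρL/A = (2.67×10^-8)(86.4)/(5.269e-06) = 0.4379 Ω
V = IR = 13.8 × 0.4379 = 6.04 V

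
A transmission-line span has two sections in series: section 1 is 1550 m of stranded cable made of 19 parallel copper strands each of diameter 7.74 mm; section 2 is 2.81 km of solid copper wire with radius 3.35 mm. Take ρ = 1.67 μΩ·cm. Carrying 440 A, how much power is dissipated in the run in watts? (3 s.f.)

ρ = 1.67 μΩ·cm = 1.67×10^-8 Ω·m
Section 1: A_strand = π(3.8700e-03)² = 4.705e-05 m²; R₁ = ρL/(N·A_s) = (1.67×10^-8)(1550)/(19×4.705e-05) = 0.02895 Ω
Section 2: A = πr² = π(3.3500e-03 m)² = 3.526e-05 m²
R₂ = (1.67×10^-8)(2810)/(3.526e-05) = 1.331 Ω
R = R₁ + R₂ = 1.36 Ω
P = I²R = (440)² × 1.36 = 2.63×10^5 W

2.63×10^5 W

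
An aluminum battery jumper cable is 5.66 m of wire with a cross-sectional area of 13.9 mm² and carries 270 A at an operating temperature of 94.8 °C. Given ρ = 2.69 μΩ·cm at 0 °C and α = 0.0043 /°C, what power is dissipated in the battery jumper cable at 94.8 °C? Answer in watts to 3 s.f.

ρ = 2.69 μΩ·cm = 2.69×10^-8 Ω·m
A = 13.9 mm² = 1.390e-05 m²
R₍0₎ = ρL/A = (2.69×10^-8)(5.66)/(1.390e-05) = 0.01095 Ω
R₍94.8₎ = R₍0₎(1 + αΔT) = 0.01095 × (1 + 0.0043×94.8) = 0.01542 Ω
P = I²R = (270)² × 0.01542 = 1120 W

1120 W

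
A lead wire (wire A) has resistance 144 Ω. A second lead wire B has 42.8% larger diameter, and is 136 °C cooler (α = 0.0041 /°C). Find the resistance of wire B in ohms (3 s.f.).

31.2 Ω

R ∝ ρL/d² with ρ ∝ (1+αΔT), so R_B/R_A = (1 + 42.8/100)⁻² × (1 − 0.0041×136)
= 0.4904 × 0.4424 = 0.217
R_B = 0.217 × 144 = 31.2 Ω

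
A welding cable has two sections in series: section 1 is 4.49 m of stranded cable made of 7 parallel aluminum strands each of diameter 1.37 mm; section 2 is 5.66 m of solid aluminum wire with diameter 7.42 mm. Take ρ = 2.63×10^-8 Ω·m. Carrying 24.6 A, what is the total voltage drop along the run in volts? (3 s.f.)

Section 1: A_strand = π(6.8500e-04)² = 1.474e-06 m²; R₁ = ρL/(N·A_s) = (2.63×10^-8)(4.49)/(7×1.474e-06) = 0.01144 Ω
Section 2: A = π(d/2)² = π(3.7100e-03 m)² = 4.324e-05 m²
R₂ = (2.63×10^-8)(5.66)/(4.324e-05) = 0.003443 Ω
R = R₁ + R₂ = 0.01489 Ω
V = IR = 24.6 × 0.01489 = 0.366 V

0.366 V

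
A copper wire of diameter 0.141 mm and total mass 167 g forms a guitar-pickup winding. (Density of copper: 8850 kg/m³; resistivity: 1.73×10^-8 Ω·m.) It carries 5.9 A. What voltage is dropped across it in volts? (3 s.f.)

A = π(d/2)² = π(7.0500e-05 m)² = 1.5615e-08 m²
L = m/(density·A) = 0.167/(8850×1.5615e-08) = 1208 m
R = ρL/A = (1.73×10^-8)(1208)/(1.5615e-08) = 1339 Ω
V = IR = 5.9 × 1339 = 7900 V

7900 V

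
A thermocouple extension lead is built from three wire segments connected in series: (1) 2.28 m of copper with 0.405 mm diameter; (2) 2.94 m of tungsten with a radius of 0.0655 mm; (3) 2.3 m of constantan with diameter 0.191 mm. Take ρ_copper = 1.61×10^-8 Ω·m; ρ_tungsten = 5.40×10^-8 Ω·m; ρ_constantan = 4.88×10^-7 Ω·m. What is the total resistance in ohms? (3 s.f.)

51.2 Ω

Seg 1: A = π(d/2)² = π(2.0250e-04 m)² = 1.288e-07 m²
R_1 = (1.61×10^-8)(2.28)/(1.288e-07) = 0.2849 Ω
Seg 2: A = πr² = π(6.5500e-05 m)² = 1.348e-08 m²
R_2 = (5.40×10^-8)(2.94)/(1.348e-08) = 11.78 Ω
Seg 3: A = π(d/2)² = π(9.5500e-05 m)² = 2.865e-08 m²
R_3 = (4.88×10^-7)(2.3)/(2.865e-08) = 39.17 Ω
R_total = R_1 + R_2 + R_3 = 51.2 Ω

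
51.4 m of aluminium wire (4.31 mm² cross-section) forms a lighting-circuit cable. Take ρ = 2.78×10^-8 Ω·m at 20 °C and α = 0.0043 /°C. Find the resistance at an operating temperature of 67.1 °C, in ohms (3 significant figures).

0.399 Ω

A = 4.31 mm² = 4.310e-06 m²
R₍20°C₎ = ρL/A = (2.78×10^-8)(51.4)/(4.310e-06) = 0.3315 Ω
R = R₀(1 + αΔT) = 0.3315(1 + 0.0043×47.1) = 0.399 Ω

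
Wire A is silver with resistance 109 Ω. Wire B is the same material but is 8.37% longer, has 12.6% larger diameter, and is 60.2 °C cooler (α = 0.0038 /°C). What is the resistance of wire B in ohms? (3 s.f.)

71.9 Ω

R ∝ ρL/d² with ρ ∝ (1+αΔT), so R_B/R_A = (1 + 8.37/100) × (1 + 12.6/100)⁻² × (1 − 0.0038×60.2)
= 1.084 × 0.7887 × 0.7712 = 0.6592
R_B = 0.6592 × 109 = 71.9 Ω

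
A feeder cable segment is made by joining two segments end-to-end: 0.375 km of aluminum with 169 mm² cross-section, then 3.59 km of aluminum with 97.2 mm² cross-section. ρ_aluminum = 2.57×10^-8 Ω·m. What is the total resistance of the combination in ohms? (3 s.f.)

Segment 1: A = 169 mm² = 1.690e-04 m²
R₁ = ρL/A = (2.57×10^-8)(375)/(1.690e-04) = 0.05703 Ω
Segment 2: A = 97.2 mm² = 9.720e-05 m²
R₂ = (2.57×10^-8)(3590)/(9.720e-05) = 0.9492 Ω
R = R₁ + R₂ = 1.01 Ω

1.01 Ω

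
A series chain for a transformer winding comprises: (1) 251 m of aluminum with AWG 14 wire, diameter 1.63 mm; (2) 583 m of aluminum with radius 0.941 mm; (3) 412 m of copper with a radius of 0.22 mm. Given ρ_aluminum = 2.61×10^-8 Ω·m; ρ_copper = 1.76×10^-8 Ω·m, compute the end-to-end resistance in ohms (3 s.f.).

56.3 Ω

Seg 1: A = π(1.63/2 mm)² = π(8.1500e-04 m)² = 2.087e-06 m²
R_1 = (2.61×10^-8)(251)/(2.087e-06) = 3.139 Ω
Seg 2: A = πr² = π(9.4100e-04 m)² = 2.782e-06 m²
R_2 = (2.61×10^-8)(583)/(2.782e-06) = 5.47 Ω
Seg 3: A = πr² = π(2.2000e-04 m)² = 1.521e-07 m²
R_3 = (1.76×10^-8)(412)/(1.521e-07) = 47.69 Ω
R_total = R_1 + R_2 + R_3 = 56.3 Ω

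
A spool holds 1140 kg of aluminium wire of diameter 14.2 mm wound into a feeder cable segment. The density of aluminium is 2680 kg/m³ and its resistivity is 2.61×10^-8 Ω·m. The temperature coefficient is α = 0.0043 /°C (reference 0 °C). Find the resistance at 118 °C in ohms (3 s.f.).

0.667 Ω

A = π(d/2)² = π(7.1000e-03 m)² = 1.5837e-04 m²
L = m/(density·A) = 1140/(2680×1.5837e-04) = 2686 m
R = ρL/A = (2.61×10^-8)(2686)/(1.5837e-04) = 0.4427 Ω
R(118 °C) = 0.4427 × (1 + 0.0043×118) = 0.667 Ω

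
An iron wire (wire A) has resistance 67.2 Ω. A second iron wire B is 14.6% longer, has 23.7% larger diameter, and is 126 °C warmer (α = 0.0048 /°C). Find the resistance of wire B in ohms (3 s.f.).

80.8 Ω

R ∝ ρL/d² with ρ ∝ (1+αΔT), so R_B/R_A = (1 + 14.6/100) × (1 + 23.7/100)⁻² × (1 + 0.0048×126)
= 1.146 × 0.6535 × 1.605 = 1.202
R_B = 1.202 × 67.2 = 80.8 Ω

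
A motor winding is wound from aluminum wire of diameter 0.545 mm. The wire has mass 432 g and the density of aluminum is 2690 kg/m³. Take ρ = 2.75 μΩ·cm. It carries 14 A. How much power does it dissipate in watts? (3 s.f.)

ρ = 2.75 μΩ·cm = 2.75×10^-8 Ω·m
A = π(d/2)² = π(2.7250e-04 m)² = 2.3328e-07 m²
L = m/(density·A) = 0.432/(2690×2.3328e-07) = 688.4 m
R = ρL/A = (2.75×10^-8)(688.4)/(2.3328e-07) = 81.15 Ω
P = I²R = (14)² × 81.15 = 15900 W

15900 W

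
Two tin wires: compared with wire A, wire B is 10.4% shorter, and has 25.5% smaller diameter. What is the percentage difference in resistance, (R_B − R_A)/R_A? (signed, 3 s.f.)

R ∝ L/d², so R_B/R_A = (1 − 10.4/100) × (1 − 25.5/100)⁻²
= 0.896 × 1.802 = 1.614
(R_B − R_A)/R_A = 1.614 − 1 = 61.4%

61.4%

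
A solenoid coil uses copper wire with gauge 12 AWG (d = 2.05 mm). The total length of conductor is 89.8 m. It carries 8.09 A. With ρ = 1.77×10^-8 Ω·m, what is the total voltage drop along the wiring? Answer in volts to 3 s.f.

3.90 V

A = π(2.05/2 mm)² = π(1.0250e-03 m)² = 3.301e-06 m²
R = ρL/A = (1.77×10^-8)(89.8)/(3.301e-06) = 0.4816 Ω
V = IR = 8.09 × 0.4816 = 3.90 V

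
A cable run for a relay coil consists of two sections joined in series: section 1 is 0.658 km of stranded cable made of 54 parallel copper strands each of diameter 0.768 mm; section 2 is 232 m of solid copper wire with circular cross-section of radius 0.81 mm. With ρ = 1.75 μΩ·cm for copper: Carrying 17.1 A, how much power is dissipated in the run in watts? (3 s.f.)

ρ = 1.75 μΩ·cm = 1.75×10^-8 Ω·m
Section 1: A_strand = π(3.8400e-04)² = 4.632e-07 m²; R₁ = ρL/(N·A_s) = (1.75×10^-8)(658)/(54×4.632e-07) = 0.4603 Ω
Section 2: A = πr² = π(8.1000e-04 m)² = 2.061e-06 m²
R₂ = (1.75×10^-8)(232)/(2.061e-06) = 1.97 Ω
R = R₁ + R₂ = 2.43 Ω
P = I²R = (17.1)² × 2.43 = 711 W

711 W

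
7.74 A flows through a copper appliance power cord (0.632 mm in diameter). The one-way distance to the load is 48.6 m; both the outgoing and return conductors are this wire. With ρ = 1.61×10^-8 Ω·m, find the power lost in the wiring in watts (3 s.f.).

A = π(d/2)² = π(3.1600e-04 m)² = 3.137e-07 m²
Total conductor length (both ways) L = 2 × 48.6 = 97.2 m
R = ρL/A = (1.61×10^-8)(97.2)/(3.137e-07) = 4.988 Ω
P = I²R = (7.74)² × 4.988 = 299 W

299 W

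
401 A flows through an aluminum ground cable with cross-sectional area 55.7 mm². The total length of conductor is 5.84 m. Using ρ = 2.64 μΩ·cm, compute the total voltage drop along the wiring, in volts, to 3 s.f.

1.11 V

ρ = 2.64 μΩ·cm = 2.64×10^-8 Ω·m
A = 55.7 mm² = 5.570e-05 m²
R = ρL/A = (2.64×10^-8)(5.84)/(5.570e-05) = 0.002768 Ω
V = IR = 401 × 0.002768 = 1.11 V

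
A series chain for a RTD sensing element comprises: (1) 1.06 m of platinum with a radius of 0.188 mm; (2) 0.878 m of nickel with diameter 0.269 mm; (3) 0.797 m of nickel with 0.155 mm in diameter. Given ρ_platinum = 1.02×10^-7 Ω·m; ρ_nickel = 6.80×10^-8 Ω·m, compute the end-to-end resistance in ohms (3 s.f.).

4.90 Ω

Seg 1: A = πr² = π(1.8800e-04 m)² = 1.110e-07 m²
R_1 = (1.02×10^-7)(1.06)/(1.110e-07) = 0.9737 Ω
Seg 2: A = π(d/2)² = π(1.3450e-04 m)² = 5.683e-08 m²
R_2 = (6.80×10^-8)(0.878)/(5.683e-08) = 1.051 Ω
Seg 3: A = π(d/2)² = π(7.7500e-05 m)² = 1.887e-08 m²
R_3 = (6.80×10^-8)(0.797)/(1.887e-08) = 2.872 Ω
R_total = R_1 + R_2 + R_3 = 4.90 Ω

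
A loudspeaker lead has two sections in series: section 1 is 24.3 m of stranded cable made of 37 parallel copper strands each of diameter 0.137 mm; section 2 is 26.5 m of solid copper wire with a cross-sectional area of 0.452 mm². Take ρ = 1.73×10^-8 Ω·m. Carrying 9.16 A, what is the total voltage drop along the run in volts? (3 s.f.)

Section 1: A_strand = π(6.8500e-05)² = 1.474e-08 m²; R₁ = ρL/(N·A_s) = (1.73×10^-8)(24.3)/(37×1.474e-08) = 0.7708 Ω
Section 2: A = 0.452 mm² = 4.520e-07 m²
R₂ = (1.73×10^-8)(26.5)/(4.520e-07) = 1.014 Ω
R = R₁ + R₂ = 1.785 Ω
V = IR = 9.16 × 1.785 = 16.4 V

16.4 V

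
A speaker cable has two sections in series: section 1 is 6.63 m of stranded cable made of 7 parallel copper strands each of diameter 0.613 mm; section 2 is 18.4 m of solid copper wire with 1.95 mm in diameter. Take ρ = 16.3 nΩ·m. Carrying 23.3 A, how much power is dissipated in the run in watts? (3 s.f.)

82.9 W

ρ = 16.3 nΩ·m = 1.63×10^-8 Ω·m
Section 1: A_strand = π(3.0650e-04)² = 2.951e-07 m²; R₁ = ρL/(N·A_s) = (1.63×10^-8)(6.63)/(7×2.951e-07) = 0.05231 Ω
Section 2: A = π(d/2)² = π(9.7500e-04 m)² = 2.986e-06 m²
R₂ = (1.63×10^-8)(18.4)/(2.986e-06) = 0.1004 Ω
R = R₁ + R₂ = 0.1527 Ω
P = I²R = (23.3)² × 0.1527 = 82.9 W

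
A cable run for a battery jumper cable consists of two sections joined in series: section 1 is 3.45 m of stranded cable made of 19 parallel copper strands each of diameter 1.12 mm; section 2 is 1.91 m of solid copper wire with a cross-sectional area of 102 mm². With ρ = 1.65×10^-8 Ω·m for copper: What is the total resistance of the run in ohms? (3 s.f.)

Section 1: A_strand = π(5.6000e-04)² = 9.852e-07 m²; R₁ = ρL/(N·A_s) = (1.65×10^-8)(3.45)/(19×9.852e-07) = 0.003041 Ω
Section 2: A = 102 mm² = 1.020e-04 m²
R₂ = (1.65×10^-8)(1.91)/(1.020e-04) = 3.090×10^-4 Ω
R = R₁ + R₂ = 0.00335 Ω

0.00335 Ω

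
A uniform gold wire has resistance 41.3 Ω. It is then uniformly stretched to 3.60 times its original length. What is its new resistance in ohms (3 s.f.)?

Volume constant ⇒ A' = A/k with k = 3.6. R' = ρ(kL)/(A/k) = k²R.
R' = 12.96 × 41.3 = 535 Ω

535 Ω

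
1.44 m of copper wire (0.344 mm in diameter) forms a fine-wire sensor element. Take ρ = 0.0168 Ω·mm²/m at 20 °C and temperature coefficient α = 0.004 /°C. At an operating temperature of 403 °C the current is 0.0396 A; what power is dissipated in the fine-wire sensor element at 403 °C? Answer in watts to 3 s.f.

ρ = 0.0168 Ω·mm²/m = 1.68×10^-8 Ω·m
A = π(d/2)² = π(1.7200e-04 m)² = 9.294e-08 m²
R₍20₎ = ρL/A = (1.68×10^-8)(1.44)/(9.294e-08) = 0.2603 Ω
R₍403₎ = R₍20₎(1 + αΔT) = 0.2603 × (1 + 0.004×383) = 0.6591 Ω
P = I²R = (0.0396)² × 0.6591 = 0.00103 W

0.00103 W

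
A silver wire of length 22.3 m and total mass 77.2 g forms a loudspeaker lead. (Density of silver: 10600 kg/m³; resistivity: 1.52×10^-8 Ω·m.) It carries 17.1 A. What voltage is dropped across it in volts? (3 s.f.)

17.7 V

A = m/(density·L) = 0.0772/(10600×22.3) = 3.2659e-07 m²
R = ρL/A = (1.52×10^-8)(22.3)/(3.2659e-07) = 1.038 Ω
V = IR = 17.1 × 1.038 = 17.7 V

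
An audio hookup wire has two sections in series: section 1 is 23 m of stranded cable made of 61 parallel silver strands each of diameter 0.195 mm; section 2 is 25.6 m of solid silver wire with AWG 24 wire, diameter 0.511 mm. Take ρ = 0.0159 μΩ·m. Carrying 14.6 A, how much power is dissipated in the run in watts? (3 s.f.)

466 W

ρ = 0.0159 μΩ·m = 1.59×10^-8 Ω·m
Section 1: A_strand = π(9.7500e-05)² = 2.986e-08 m²; R₁ = ρL/(N·A_s) = (1.59×10^-8)(23)/(61×2.986e-08) = 0.2007 Ω
Section 2: A = π(0.511/2 mm)² = π(2.5550e-04 m)² = 2.051e-07 m²
R₂ = (1.59×10^-8)(25.6)/(2.051e-07) = 1.985 Ω
R = R₁ + R₂ = 2.185 Ω
P = I²R = (14.6)² × 2.185 = 466 W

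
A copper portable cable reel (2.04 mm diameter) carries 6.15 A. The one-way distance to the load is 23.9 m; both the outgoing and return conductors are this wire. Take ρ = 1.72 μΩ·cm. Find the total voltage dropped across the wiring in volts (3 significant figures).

ρ = 1.72 μΩ·cm = 1.72×10^-8 Ω·m
A = π(d/2)² = π(1.0200e-03 m)² = 3.269e-06 m²
Total conductor length (both ways) L = 2 × 23.9 = 47.8 m
R = ρL/A = (1.72×10^-8)(47.8)/(3.269e-06) = 0.2515 Ω
V = IR = 6.15 × 0.2515 = 1.55 V

1.55 V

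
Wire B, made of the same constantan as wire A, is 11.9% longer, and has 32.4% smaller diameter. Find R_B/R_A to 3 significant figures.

R ∝ L/d², so R_B/R_A = (1 + 11.9/100) × (1 − 32.4/100)⁻²
= 1.119 × 2.188 = 2.45

2.45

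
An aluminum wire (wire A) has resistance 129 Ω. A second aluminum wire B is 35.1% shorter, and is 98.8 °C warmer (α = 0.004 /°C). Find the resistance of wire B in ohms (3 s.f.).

117 Ω

R ∝ ρL/d² with ρ ∝ (1+αΔT), so R_B/R_A = (1 − 35.1/100) × (1 + 0.004×98.8)
= 0.649 × 1.395 = 0.9055
R_B = 0.9055 × 129 = 117 Ω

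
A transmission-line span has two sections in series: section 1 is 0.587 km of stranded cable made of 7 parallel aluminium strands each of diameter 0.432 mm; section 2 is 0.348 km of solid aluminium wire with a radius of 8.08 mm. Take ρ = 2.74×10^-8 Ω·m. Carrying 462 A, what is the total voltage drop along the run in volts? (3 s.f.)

7260 V

Section 1: A_strand = π(2.1600e-04)² = 1.466e-07 m²; R₁ = ρL/(N·A_s) = (2.74×10^-8)(587)/(7×1.466e-07) = 15.68 Ω
Section 2: A = πr² = π(8.0800e-03 m)² = 2.051e-04 m²
R₂ = (2.74×10^-8)(348)/(2.051e-04) = 0.04649 Ω
R = R₁ + R₂ = 15.72 Ω
V = IR = 462 × 15.72 = 7260 V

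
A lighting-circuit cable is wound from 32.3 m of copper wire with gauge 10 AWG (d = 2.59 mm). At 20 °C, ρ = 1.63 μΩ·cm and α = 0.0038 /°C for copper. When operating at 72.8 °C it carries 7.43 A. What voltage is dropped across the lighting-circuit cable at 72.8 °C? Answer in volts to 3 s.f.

0.891 V

ρ = 1.63 μΩ·cm = 1.63×10^-8 Ω·m
A = π(2.59/2 mm)² = π(1.2950e-03 m)² = 5.269e-06 m²
R₍20₎ = ρL/A = (1.63×10^-8)(32.3)/(5.269e-06) = 0.09993 Ω
R₍72.8₎ = R₍20₎(1 + αΔT) = 0.09993 × (1 + 0.0038×52.8) = 0.12 Ω
V = IR = 7.43 × 0.12 = 0.891 V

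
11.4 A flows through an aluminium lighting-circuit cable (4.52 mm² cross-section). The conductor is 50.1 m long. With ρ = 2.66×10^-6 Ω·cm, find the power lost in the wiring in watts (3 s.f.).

ρ = 2.66×10^-6 Ω·cm = 2.66×10^-8 Ω·m
A = 4.52 mm² = 4.520e-06 m²
R = ρL/A = (2.66×10^-8)(50.1)/(4.520e-06) = 0.2948 Ω
P = I²R = (11.4)² × 0.2948 = 38.3 W

38.3 W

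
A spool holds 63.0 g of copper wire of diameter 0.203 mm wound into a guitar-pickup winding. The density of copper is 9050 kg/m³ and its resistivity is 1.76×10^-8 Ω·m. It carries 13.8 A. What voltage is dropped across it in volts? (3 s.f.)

1610 V

A = π(d/2)² = π(1.0150e-04 m)² = 3.2365e-08 m²
L = m/(density·A) = 0.063/(9050×3.2365e-08) = 215.1 m
R = ρL/A = (1.76×10^-8)(215.1)/(3.2365e-08) = 117 Ω
V = IR = 13.8 × 117 = 1610 V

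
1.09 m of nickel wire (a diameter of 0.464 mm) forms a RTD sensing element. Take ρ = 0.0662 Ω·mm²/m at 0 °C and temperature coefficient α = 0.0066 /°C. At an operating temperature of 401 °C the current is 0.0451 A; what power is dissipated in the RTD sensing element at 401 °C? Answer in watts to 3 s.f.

0.00317 W

ρ = 0.0662 Ω·mm²/m = 6.62×10^-8 Ω·m
A = π(d/2)² = π(2.3200e-04 m)² = 1.691e-07 m²
R₍0₎ = ρL/A = (6.62×10^-8)(1.09)/(1.691e-07) = 0.4267 Ω
R₍401₎ = R₍0₎(1 + αΔT) = 0.4267 × (1 + 0.0066×401) = 1.556 Ω
P = I²R = (0.0451)² × 1.556 = 0.00317 W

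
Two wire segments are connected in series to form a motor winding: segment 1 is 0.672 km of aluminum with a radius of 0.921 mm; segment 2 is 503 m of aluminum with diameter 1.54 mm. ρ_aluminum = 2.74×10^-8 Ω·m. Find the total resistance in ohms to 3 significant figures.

14.3 Ω

Segment 1: A = πr² = π(9.2100e-04 m)² = 2.665e-06 m²
R₁ = ρL/A = (2.74×10^-8)(672)/(2.665e-06) = 6.91 Ω
Segment 2: A = π(d/2)² = π(7.7000e-04 m)² = 1.863e-06 m²
R₂ = (2.74×10^-8)(503)/(1.863e-06) = 7.399 Ω
R = R₁ + R₂ = 14.3 Ω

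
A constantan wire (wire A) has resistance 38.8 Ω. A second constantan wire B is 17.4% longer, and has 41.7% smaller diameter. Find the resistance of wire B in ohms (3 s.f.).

134 Ω

R ∝ L/d², so R_B/R_A = (1 + 17.4/100) × (1 − 41.7/100)⁻²
= 1.174 × 2.942 = 3.454
R_B = 3.454 × 38.8 = 134 Ω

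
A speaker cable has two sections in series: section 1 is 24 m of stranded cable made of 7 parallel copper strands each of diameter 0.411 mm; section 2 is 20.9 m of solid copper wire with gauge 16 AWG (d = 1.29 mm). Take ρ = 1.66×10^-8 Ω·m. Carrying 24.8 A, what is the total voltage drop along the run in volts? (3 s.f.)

Section 1: A_strand = π(2.0550e-04)² = 1.327e-07 m²; R₁ = ρL/(N·A_s) = (1.66×10^-8)(24)/(7×1.327e-07) = 0.429 Ω
Section 2: A = π(1.29/2 mm)² = π(6.4500e-04 m)² = 1.307e-06 m²
R₂ = (1.66×10^-8)(20.9)/(1.307e-06) = 0.2655 Ω
R = R₁ + R₂ = 0.6944 Ω
V = IR = 24.8 × 0.6944 = 17.2 V

17.2 V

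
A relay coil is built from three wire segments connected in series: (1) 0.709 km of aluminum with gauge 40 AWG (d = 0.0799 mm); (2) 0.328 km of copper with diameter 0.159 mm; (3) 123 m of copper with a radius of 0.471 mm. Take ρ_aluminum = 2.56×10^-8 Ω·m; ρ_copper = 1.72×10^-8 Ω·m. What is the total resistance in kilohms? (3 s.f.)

3.91 kΩ

Seg 1: A = π(0.0799/2 mm)² = π(3.9950e-05 m)² = 5.014e-09 m²
R_1 = (2.56×10^-8)(709)/(5.014e-09) = 3620 Ω
Seg 2: A = π(d/2)² = π(7.9500e-05 m)² = 1.986e-08 m²
R_2 = (1.72×10^-8)(328)/(1.986e-08) = 284.1 Ω
Seg 3: A = πr² = π(4.7100e-04 m)² = 6.969e-07 m²
R_3 = (1.72×10^-8)(123)/(6.969e-07) = 3.036 Ω
R_total = R_1 + R_2 + R_3 = 3.91 kΩ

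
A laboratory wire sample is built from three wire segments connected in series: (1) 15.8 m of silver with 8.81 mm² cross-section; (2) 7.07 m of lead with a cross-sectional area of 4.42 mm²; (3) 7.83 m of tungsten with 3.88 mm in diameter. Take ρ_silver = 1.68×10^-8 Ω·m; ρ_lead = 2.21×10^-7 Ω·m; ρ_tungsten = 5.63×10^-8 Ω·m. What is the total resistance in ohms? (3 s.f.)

Seg 1: A = 8.81 mm² = 8.810e-06 m²
R_1 = (1.68×10^-8)(15.8)/(8.810e-06) = 0.03013 Ω
Seg 2: A = 4.42 mm² = 4.420e-06 m²
R_2 = (2.21×10^-7)(7.07)/(4.420e-06) = 0.3535 Ω
Seg 3: A = π(d/2)² = π(1.9400e-03 m)² = 1.182e-05 m²
R_3 = (5.63×10^-8)(7.83)/(1.182e-05) = 0.03728 Ω
R_total = R_1 + R_2 + R_3 = 0.421 Ω

0.421 Ω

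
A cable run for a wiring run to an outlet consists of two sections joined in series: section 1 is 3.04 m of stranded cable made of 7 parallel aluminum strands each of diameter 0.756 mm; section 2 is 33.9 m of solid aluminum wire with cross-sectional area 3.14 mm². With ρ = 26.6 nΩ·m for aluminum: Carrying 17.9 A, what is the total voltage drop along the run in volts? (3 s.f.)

5.60 V

ρ = 26.6 nΩ·m = 2.66×10^-8 Ω·m
Section 1: A_strand = π(3.7800e-04)² = 4.489e-07 m²; R₁ = ρL/(N·A_s) = (2.66×10^-8)(3.04)/(7×4.489e-07) = 0.02573 Ω
Section 2: A = 3.14 mm² = 3.140e-06 m²
R₂ = (2.66×10^-8)(33.9)/(3.140e-06) = 0.2872 Ω
R = R₁ + R₂ = 0.3129 Ω
V = IR = 17.9 × 0.3129 = 5.60 V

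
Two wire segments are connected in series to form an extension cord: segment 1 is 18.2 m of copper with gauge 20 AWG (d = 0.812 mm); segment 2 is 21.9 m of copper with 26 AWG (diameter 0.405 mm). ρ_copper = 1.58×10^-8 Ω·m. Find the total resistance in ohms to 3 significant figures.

3.24 Ω

Segment 1: A = π(0.812/2 mm)² = π(4.0600e-04 m)² = 5.178e-07 m²
R₁ = ρL/A = (1.58×10^-8)(18.2)/(5.178e-07) = 0.5553 Ω
Segment 2: A = π(0.405/2 mm)² = π(2.0250e-04 m)² = 1.288e-07 m²
R₂ = (1.58×10^-8)(21.9)/(1.288e-07) = 2.686 Ω
R = R₁ + R₂ = 3.24 Ω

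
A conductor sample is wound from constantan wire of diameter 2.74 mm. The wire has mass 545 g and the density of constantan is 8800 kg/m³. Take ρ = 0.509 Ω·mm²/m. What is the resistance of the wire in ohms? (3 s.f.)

0.907 Ω

ρ = 0.509 Ω·mm²/m = 5.09×10^-7 Ω·m
A = π(d/2)² = π(1.3700e-03 m)² = 5.8965e-06 m²
L = m/(density·A) = 0.545/(8800×5.8965e-06) = 10.5 m
R = ρL/A = (5.09×10^-7)(10.5)/(5.8965e-06) = 0.907 Ω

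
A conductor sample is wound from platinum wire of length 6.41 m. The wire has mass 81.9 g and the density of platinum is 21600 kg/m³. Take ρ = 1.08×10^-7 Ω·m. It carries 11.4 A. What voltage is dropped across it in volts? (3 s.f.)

A = m/(density·L) = 0.0819/(21600×6.41) = 5.9152e-07 m²
R = ρL/A = (1.08×10^-7)(6.41)/(5.9152e-07) = 1.17 Ω
V = IR = 11.4 × 1.17 = 13.3 V

13.3 V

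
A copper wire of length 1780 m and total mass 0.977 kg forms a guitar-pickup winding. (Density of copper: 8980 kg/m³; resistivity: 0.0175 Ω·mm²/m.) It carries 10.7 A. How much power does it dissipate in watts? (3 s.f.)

ρ = 0.0175 Ω·mm²/m = 1.75×10^-8 Ω·m
A = m/(density·L) = 0.977/(8980×1780) = 6.1122e-08 m²
R = ρL/A = (1.75×10^-8)(1780)/(6.1122e-08) = 509.6 Ω
P = I²R = (10.7)² × 509.6 = 58300 W

58300 W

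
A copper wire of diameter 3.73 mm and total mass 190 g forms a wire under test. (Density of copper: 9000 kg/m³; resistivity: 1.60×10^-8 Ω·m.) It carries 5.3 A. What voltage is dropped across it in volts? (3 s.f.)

0.0150 V

A = π(d/2)² = π(1.8650e-03 m)² = 1.0927e-05 m²
L = m/(density·A) = 0.19/(9000×1.0927e-05) = 1.932 m
R = ρL/A = (1.60×10^-8)(1.932)/(1.0927e-05) = 0.002829 Ω
V = IR = 5.3 × 0.002829 = 0.0150 V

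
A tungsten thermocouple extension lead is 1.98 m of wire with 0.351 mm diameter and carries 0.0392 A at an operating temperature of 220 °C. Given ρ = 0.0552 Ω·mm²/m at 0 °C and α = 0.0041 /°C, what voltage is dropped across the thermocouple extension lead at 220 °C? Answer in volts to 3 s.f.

0.0842 V

ρ = 0.0552 Ω·mm²/m = 5.52×10^-8 Ω·m
A = π(d/2)² = π(1.7550e-04 m)² = 9.676e-08 m²
R₍0₎ = ρL/A = (5.52×10^-8)(1.98)/(9.676e-08) = 1.13 Ω
R₍220₎ = R₍0₎(1 + αΔT) = 1.13 × (1 + 0.0041×220) = 2.148 Ω
V = IR = 0.0392 × 2.148 = 0.0842 V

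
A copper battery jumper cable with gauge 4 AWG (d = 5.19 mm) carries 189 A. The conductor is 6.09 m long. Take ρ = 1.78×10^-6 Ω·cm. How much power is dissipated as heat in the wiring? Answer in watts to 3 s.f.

183 W

ρ = 1.78×10^-6 Ω·cm = 1.78×10^-8 Ω·m
A = π(5.19/2 mm)² = π(2.5950e-03 m)² = 2.116e-05 m²
R = ρL/A = (1.78×10^-8)(6.09)/(2.116e-05) = 0.005124 Ω
P = I²R = (189)² × 0.005124 = 183 W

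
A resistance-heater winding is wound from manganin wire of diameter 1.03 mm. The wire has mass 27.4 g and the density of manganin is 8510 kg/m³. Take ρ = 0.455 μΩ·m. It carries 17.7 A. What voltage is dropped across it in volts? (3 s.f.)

37.3 V

ρ = 0.455 μΩ·m = 4.55×10^-7 Ω·m
A = π(d/2)² = π(5.1500e-04 m)² = 8.3323e-07 m²
L = m/(density·A) = 0.0274/(8510×8.3323e-07) = 3.864 m
R = ρL/A = (4.55×10^-7)(3.864)/(8.3323e-07) = 2.11 Ω
V = IR = 17.7 × 2.11 = 37.3 V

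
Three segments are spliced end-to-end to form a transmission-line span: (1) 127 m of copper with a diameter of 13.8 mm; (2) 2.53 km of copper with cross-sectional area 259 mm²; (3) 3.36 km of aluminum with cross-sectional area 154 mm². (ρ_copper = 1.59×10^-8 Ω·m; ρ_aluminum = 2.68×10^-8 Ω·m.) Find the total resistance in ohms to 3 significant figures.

0.754 Ω

Seg 1: A = π(d/2)² = π(6.9000e-03 m)² = 1.496e-04 m²
R_1 = (1.59×10^-8)(127)/(1.496e-04) = 0.0135 Ω
Seg 2: A = 259 mm² = 2.590e-04 m²
R_2 = (1.59×10^-8)(2530)/(2.590e-04) = 0.1553 Ω
Seg 3: A = 154 mm² = 1.540e-04 m²
R_3 = (2.68×10^-8)(3360)/(1.540e-04) = 0.5847 Ω
R_total = R_1 + R_2 + R_3 = 0.754 Ω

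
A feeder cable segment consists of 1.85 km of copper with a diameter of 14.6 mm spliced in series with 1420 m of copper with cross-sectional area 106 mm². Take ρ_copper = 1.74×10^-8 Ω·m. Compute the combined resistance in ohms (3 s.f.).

0.425 Ω

Segment 1: A = π(d/2)² = π(7.3000e-03 m)² = 1.674e-04 m²
R₁ = ρL/A = (1.74×10^-8)(1850)/(1.674e-04) = 0.1923 Ω
Segment 2: A = 106 mm² = 1.060e-04 m²
R₂ = (1.74×10^-8)(1420)/(1.060e-04) = 0.2331 Ω
R = R₁ + R₂ = 0.425 Ω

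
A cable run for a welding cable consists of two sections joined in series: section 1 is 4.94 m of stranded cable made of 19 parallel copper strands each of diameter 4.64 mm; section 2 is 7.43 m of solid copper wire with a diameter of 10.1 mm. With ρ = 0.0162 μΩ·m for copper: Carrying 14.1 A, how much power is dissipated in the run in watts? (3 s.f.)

ρ = 0.0162 μΩ·m = 1.62×10^-8 Ω·m
Section 1: A_strand = π(2.3200e-03)² = 1.691e-05 m²; R₁ = ρL/(N·A_s) = (1.62×10^-8)(4.94)/(19×1.691e-05) = 2.491×10^-4 Ω
Section 2: A = π(d/2)² = π(5.0500e-03 m)² = 8.012e-05 m²
R₂ = (1.62×10^-8)(7.43)/(8.012e-05) = 0.001502 Ω
R = R₁ + R₂ = 0.001751 Ω
P = I²R = (14.1)² × 0.001751 = 0.348 W

0.348 W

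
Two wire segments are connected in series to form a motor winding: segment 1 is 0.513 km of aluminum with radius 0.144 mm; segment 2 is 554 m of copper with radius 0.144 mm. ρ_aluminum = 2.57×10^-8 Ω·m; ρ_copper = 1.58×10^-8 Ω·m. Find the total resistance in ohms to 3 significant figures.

337 Ω

Segment 1: A = πr² = π(1.4400e-04 m)² = 6.514e-08 m²
R₁ = ρL/A = (2.57×10^-8)(513)/(6.514e-08) = 202.4 Ω
R₂ = (1.58×10^-8)(554)/(6.514e-08) = 134.4 Ω
R = R₁ + R₂ = 337 Ω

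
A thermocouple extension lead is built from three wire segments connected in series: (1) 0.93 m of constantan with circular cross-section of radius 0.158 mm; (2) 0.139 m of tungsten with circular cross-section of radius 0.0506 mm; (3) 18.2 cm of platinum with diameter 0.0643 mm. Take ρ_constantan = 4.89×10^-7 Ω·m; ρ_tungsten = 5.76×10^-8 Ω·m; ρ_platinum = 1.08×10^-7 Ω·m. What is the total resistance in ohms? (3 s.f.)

Seg 1: A = πr² = π(1.5800e-04 m)² = 7.843e-08 m²
R_1 = (4.89×10^-7)(0.93)/(7.843e-08) = 5.799 Ω
Seg 2: A = πr² = π(5.0600e-05 m)² = 8.044e-09 m²
R_2 = (5.76×10^-8)(0.139)/(8.044e-09) = 0.9954 Ω
Seg 3: A = π(d/2)² = π(3.2150e-05 m)² = 3.247e-09 m²
R_3 = (1.08×10^-7)(0.182)/(3.247e-09) = 6.053 Ω
R_total = R_1 + R_2 + R_3 = 12.8 Ω

12.8 Ω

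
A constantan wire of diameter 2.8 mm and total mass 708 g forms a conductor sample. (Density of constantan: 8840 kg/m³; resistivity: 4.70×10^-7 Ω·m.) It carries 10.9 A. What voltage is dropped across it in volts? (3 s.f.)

10.8 V

A = π(d/2)² = π(1.4000e-03 m)² = 6.1575e-06 m²
L = m/(density·A) = 0.708/(8840×6.1575e-06) = 13.01 m
R = ρL/A = (4.70×10^-7)(13.01)/(6.1575e-06) = 0.9928 Ω
V = IR = 10.9 × 0.9928 = 10.8 V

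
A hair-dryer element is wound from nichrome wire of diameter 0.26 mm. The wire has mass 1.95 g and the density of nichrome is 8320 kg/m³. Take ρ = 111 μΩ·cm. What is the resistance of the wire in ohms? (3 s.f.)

92.3 Ω

ρ = 111 μΩ·cm = 1.11×10^-6 Ω·m
A = π(d/2)² = π(1.3000e-04 m)² = 5.3093e-08 m²
L = m/(density·A) = 0.00195/(8320×5.3093e-08) = 4.414 m
R = ρL/A = (1.11×10^-6)(4.414)/(5.3093e-08) = 92.3 Ω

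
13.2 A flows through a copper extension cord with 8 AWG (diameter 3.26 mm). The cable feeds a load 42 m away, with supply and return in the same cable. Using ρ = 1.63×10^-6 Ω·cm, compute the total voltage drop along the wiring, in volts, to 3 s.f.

2.17 V

ρ = 1.63×10^-6 Ω·cm = 1.63×10^-8 Ω·m
A = π(3.26/2 mm)² = π(1.6300e-03 m)² = 8.347e-06 m²
Total conductor length (both ways) L = 2 × 42 = 84 m
R = ρL/A = (1.63×10^-8)(84)/(8.347e-06) = 0.164 Ω
V = IR = 13.2 × 0.164 = 2.17 V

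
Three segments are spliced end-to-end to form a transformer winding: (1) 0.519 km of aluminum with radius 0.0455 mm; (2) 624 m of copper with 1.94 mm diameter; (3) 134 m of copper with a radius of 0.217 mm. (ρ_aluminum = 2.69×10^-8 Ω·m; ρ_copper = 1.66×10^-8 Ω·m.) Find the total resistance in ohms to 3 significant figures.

2170 Ω

Seg 1: A = πr² = π(4.5500e-05 m)² = 6.504e-09 m²
R_1 = (2.69×10^-8)(519)/(6.504e-09) = 2147 Ω
Seg 2: A = π(d/2)² = π(9.7000e-04 m)² = 2.956e-06 m²
R_2 = (1.66×10^-8)(624)/(2.956e-06) = 3.504 Ω
Seg 3: A = πr² = π(2.1700e-04 m)² = 1.479e-07 m²
R_3 = (1.66×10^-8)(134)/(1.479e-07) = 15.04 Ω
R_total = R_1 + R_2 + R_3 = 2170 Ω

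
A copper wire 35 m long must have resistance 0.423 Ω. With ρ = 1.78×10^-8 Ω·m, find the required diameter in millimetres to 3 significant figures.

1.37 mm

A = ρL/R = (1.78×10^-8)(35)/(0.423) = 1.473e-06 m²
d = 2√(A/π) = 1.369e-03 m = 1.37 mm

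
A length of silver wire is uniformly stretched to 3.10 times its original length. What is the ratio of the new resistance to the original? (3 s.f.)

Volume constant ⇒ A' = A/k with k = 3.1. R' = ρ(kL)/(A/k) = k²R.
Factor = 9.61

9.61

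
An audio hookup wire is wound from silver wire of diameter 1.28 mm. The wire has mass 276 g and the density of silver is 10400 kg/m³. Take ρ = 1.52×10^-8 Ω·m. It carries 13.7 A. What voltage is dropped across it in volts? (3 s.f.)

3.34 V

A = π(d/2)² = π(6.4000e-04 m)² = 1.2868e-06 m²
L = m/(density·A) = 0.276/(10400×1.2868e-06) = 20.62 m
R = ρL/A = (1.52×10^-8)(20.62)/(1.2868e-06) = 0.2436 Ω
V = IR = 13.7 × 0.2436 = 3.34 V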